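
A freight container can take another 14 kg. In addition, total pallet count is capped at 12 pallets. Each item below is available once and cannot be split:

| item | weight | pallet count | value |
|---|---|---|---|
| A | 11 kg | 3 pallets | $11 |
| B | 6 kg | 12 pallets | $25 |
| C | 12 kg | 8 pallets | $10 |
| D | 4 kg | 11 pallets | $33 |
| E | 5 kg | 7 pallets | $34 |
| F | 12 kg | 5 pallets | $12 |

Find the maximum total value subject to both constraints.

Feasible sets respecting both limits:
- E: weight 5, pallet count 7, value 34
- D: weight 4, pallet count 11, value 33
- B: weight 6, pallet count 12, value 25
- F: weight 12, pallet count 5, value 12
Best: $34.

$34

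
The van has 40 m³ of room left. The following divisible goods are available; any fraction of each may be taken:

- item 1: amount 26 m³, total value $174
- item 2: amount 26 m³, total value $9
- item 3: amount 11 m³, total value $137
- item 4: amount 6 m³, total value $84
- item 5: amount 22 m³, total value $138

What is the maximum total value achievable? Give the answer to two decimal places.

Take in order of value per unit:
- item 4 (84/6 per unit): all 6 → value 84, running total 84.00
- item 3 (137/11 per unit): all 11 → value 137, running total 221.00
- item 1 (174/26 per unit): 23 of 26 → value 23×174/26 = 153.9231, running total 374.92
Total 374.92.

374.92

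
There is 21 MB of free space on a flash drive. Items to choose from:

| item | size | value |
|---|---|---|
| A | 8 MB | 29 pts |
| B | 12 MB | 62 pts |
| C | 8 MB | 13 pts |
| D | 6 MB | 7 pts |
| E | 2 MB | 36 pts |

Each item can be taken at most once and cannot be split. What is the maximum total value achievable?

105 pts

Check high-value combinations within 21 MB:
- B+D+E: size 12+6+2=20, value 62+7+36=105
- B+E: size 12+2=14, value 62+36=98
- A+B: size 8+12=20, value 29+62=91
- A+C+E: size 8+8+2=18, value 29+13+36=78
- B+C: size 12+8=20, value 62+13=75
Best: 105 pts.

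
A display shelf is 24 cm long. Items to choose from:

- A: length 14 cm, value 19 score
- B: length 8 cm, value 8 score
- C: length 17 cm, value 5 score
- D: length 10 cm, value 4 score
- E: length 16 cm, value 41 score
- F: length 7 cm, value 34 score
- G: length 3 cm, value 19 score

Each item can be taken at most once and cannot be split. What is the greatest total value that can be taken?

Check high-value combinations within 24 cm:
- E+F: length 16+7=23, value 41+34=75
- A+F+G: length 14+7+3=24, value 19+34+19=72
- B+F+G: length 8+7+3=18, value 8+34+19=61
- E+G: length 16+3=19, value 41+19=60
Best: 75 score.

75 score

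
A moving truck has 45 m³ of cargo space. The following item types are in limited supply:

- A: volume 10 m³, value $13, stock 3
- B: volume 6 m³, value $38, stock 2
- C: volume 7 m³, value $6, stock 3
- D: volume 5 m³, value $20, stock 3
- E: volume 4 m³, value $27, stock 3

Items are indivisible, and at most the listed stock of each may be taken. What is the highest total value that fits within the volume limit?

$217

Best selections within volume 45 and stock limits:
- 2×B + 3×D + 3×E: volume 39, value 217
- 1×A + 2×B + 2×D + 3×E: volume 44, value 210
Best: $217.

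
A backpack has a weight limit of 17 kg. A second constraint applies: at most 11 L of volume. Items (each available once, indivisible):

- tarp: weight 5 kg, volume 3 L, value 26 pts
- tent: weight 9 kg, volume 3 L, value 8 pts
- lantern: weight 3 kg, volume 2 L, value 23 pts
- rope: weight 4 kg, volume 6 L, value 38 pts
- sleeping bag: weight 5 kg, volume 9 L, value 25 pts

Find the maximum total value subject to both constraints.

Feasible sets respecting both limits:
- tarp+lantern+rope: weight 12, volume 11, value 87
- tent+lantern+rope: weight 16, volume 11, value 69
- tarp+rope: weight 9, volume 9, value 64
- lantern+rope: weight 7, volume 8, value 61
Best: 87 pts.

87 pts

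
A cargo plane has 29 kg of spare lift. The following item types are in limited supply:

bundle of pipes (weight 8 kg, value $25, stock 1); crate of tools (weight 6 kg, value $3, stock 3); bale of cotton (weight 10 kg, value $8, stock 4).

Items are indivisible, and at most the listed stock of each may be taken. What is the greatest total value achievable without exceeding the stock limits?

Top feasible selections:
- 1×bundle of pipes + 2×bale of cotton: weight 28, value 41
- 1×bundle of pipes + 1×crate of tools + 1×bale of cotton: weight 24, value 36
- 1×bundle of pipes + 3×crate of tools: weight 26, value 34
- 1×bundle of pipes + 1×bale of cotton: weight 18, value 33
Best: $41.

$41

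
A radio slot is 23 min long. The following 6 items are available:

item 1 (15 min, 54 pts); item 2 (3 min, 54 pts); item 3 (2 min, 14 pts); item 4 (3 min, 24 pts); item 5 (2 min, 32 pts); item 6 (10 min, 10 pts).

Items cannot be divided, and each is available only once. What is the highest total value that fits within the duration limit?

164 pts

Check high-value combinations within 23 min:
- item 1+item 2+item 4+item 5: duration 15+3+3+2=23, value 54+54+24+32=164
- item 1+item 2+item 3+item 5: duration 15+3+2+2=22, value 54+54+14+32=154
- item 1+item 2+item 3+item 4: duration 15+3+2+3=23, value 54+54+14+24=146
- item 1+item 2+item 5: duration 15+3+2=20, value 54+54+32=140
- item 2+item 3+item 4+item 5+item 6: duration 3+2+3+2+10=20, value 54+14+24+32+10=134
Best: 164 pts.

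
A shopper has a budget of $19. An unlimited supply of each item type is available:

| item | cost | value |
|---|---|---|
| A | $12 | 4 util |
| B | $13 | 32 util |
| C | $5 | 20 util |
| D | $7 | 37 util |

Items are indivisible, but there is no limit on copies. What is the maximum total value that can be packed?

Best value-per-unit is D at 37/7; filling with it alone gives 2×37 = 74.
Optimal mix: 1×C + 2×D → cost 19, value 94.

94 util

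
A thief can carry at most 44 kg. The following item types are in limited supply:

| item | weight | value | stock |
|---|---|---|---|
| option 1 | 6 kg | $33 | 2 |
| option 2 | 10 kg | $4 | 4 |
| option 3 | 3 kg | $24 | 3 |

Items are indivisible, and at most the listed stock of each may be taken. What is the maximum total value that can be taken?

$146

Best selections within weight 44 and stock limits:
- 2×option 1 + 2×option 2 + 3×option 3: weight 41, value 146
- 2×option 1 + 1×option 2 + 3×option 3: weight 31, value 142
- 2×option 1 + 3×option 3: weight 21, value 138
Best: $146.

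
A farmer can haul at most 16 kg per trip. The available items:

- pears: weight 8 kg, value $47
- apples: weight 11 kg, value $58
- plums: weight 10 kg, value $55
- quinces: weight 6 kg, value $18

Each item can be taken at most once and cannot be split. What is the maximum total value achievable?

Check high-value combinations within 16 kg:
- plums+quinces: weight 10+6=16, value 55+18=73
- pears+quinces: weight 8+6=14, value 47+18=65
- apples: weight 11, value 58
- plums: weight 10, value 55
- pears: weight 8, value 47
Best: $73.

$73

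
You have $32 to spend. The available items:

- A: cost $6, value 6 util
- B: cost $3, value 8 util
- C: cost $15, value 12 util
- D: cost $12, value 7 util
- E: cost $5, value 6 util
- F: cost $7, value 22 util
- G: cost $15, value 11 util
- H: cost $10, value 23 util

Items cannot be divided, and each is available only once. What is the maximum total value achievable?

65 util

Check high-value combinations within $32:
- A+B+E+F+H: cost 6+3+5+7+10=31, value 6+8+6+22+23=65
- B+D+F+H: cost 3+12+7+10=32, value 8+7+22+23=60
- B+E+F+H: cost 3+5+7+10=25, value 8+6+22+23=59
Best: 65 util.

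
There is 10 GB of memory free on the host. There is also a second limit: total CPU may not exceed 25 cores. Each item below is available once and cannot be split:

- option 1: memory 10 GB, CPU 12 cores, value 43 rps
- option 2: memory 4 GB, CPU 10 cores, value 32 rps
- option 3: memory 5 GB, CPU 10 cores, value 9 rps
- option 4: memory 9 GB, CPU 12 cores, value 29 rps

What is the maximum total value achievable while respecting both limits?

Feasible sets respecting both limits:
- option 1: memory 10, CPU 12, value 43
- option 2+option 3: memory 9, CPU 20, value 41
- option 2: memory 4, CPU 10, value 32
- option 4: memory 9, CPU 12, value 29
Best: 43 rps.

43 rps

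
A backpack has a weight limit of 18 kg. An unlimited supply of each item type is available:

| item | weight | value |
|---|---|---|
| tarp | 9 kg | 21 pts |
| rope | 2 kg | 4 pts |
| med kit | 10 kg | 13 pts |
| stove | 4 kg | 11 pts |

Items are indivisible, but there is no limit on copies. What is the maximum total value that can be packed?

48 pts

Best value-per-unit is stove at 11/4; filling with it alone gives 4×11 = 44.
Optimal mix: 1×rope + 4×stove → weight 18, value 48.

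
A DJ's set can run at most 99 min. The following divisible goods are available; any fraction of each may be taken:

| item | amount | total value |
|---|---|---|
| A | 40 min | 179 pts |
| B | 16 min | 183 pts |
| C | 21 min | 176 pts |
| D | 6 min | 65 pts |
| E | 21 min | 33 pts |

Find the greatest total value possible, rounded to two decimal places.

Take in order of value per unit:
- B (183/16 per unit): all 16 → value 183, running total 183.00
- D (65/6 per unit): all 6 → value 65, running total 248.00
- C (176/21 per unit): all 21 → value 176, running total 424.00
- A (179/40 per unit): all 40 → value 179, running total 603.00
- E (33/21 per unit): 16 of 21 → value 16×33/21 = 25.1429, running total 628.14
Total 628.14.

628.14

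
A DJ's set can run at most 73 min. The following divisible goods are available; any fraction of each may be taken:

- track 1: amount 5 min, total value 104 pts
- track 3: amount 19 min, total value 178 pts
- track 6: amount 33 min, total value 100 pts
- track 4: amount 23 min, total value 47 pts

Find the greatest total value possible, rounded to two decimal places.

414.70

Take in order of value per unit:
- track 1 (104/5 per unit): all 5 → value 104, running total 104.00
- track 3 (178/19 per unit): all 19 → value 178, running total 282.00
- track 6 (100/33 per unit): all 33 → value 100, running total 382.00
- track 4 (47/23 per unit): 16 of 23 → value 16×47/23 = 32.6957, running total 414.70
Total 414.70.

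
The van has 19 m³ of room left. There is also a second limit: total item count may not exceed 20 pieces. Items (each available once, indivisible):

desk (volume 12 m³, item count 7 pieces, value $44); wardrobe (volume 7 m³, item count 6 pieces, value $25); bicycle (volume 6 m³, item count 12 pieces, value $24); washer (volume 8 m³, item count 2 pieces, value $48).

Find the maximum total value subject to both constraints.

$73

Feasible sets respecting both limits:
- wardrobe+washer: volume 15, item count 8, value 73
- bicycle+washer: volume 14, item count 14, value 72
- desk+wardrobe: volume 19, item count 13, value 69
- desk+bicycle: volume 18, item count 19, value 68
Best: $73.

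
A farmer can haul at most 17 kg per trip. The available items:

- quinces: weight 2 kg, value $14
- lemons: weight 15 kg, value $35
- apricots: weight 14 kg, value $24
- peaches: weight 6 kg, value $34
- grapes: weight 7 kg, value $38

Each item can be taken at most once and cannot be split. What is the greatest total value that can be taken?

$86

Check high-value combinations within 17 kg:
- quinces+peaches+grapes: weight 2+6+7=15, value 14+34+38=86
- peaches+grapes: weight 6+7=13, value 34+38=72
- quinces+grapes: weight 2+7=9, value 14+38=52
- quinces+lemons: weight 2+15=17, value 14+35=49
- quinces+peaches: weight 2+6=8, value 14+34=48
Best: $86.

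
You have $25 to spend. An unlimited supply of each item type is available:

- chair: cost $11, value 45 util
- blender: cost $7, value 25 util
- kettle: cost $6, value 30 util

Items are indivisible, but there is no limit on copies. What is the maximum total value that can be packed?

120 util

Best value-per-unit is kettle at 30/6, and filling with it alone uses cost 4×6=24. No mix of the others beats 4×30 = 120.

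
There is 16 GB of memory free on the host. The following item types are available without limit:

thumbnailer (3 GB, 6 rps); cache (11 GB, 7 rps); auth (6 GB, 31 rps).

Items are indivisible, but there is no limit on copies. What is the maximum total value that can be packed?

68 rps

Best value-per-unit is auth at 31/6; filling with it alone gives 2×31 = 62.
Optimal mix: 1×thumbnailer + 2×auth → memory 15, value 68.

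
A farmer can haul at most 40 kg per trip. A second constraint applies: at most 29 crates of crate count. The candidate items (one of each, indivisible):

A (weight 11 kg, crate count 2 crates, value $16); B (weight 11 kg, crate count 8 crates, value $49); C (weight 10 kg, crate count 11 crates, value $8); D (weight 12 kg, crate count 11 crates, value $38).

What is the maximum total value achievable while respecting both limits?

Feasible sets respecting both limits:
- A+B+D: weight 34, crate count 21, value 103
- B+D: weight 23, crate count 19, value 87
- A+B+C: weight 32, crate count 21, value 73
- A+B: weight 22, crate count 10, value 65
Best: $103.

$103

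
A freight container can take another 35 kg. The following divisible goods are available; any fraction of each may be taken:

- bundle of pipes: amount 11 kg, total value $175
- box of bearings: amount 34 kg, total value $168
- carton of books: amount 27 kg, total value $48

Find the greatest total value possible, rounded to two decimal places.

293.59

Take in order of value per unit:
- bundle of pipes (175/11 per unit): all 11 → value 175, running total 175.00
- box of bearings (168/34 per unit): 24 of 34 → value 24×168/34 = 118.5882, running total 293.59
Total 293.59.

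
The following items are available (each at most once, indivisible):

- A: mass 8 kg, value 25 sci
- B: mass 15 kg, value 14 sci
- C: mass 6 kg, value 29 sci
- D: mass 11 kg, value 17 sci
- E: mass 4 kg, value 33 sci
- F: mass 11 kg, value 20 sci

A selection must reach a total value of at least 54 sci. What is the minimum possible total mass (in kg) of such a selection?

Subsets with value ≥ 54, sorted by total mass:
- C+E: mass 10, value 62
- A+E: mass 12, value 58
Minimum mass: 10 kg.

10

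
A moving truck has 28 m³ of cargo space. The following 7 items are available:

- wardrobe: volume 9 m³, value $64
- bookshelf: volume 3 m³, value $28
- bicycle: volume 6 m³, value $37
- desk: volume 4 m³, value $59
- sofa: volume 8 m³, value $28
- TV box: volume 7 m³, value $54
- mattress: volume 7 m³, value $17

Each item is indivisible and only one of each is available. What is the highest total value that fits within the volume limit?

$214

Check high-value combinations within 28 m³:
- wardrobe+bicycle+desk+TV box: volume 9+6+4+7=26, value 64+37+59+54=214
- bookshelf+bicycle+desk+sofa+TV box: volume 3+6+4+8+7=28, value 28+37+59+28+54=206
- wardrobe+bookshelf+desk+TV box: volume 9+3+4+7=23, value 64+28+59+54=205
- wardrobe+desk+sofa+TV box: volume 9+4+8+7=28, value 64+59+28+54=205
- bookshelf+bicycle+desk+TV box+mattress: volume 3+6+4+7+7=27, value 28+37+59+54+17=195
Best: $214.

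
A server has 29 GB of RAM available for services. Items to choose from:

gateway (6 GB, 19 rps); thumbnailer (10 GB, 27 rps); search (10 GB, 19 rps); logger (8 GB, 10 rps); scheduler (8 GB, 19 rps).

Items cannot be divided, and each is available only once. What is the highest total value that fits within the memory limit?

65 rps

Check high-value combinations within 29 GB:
- gateway+thumbnailer+scheduler: memory 6+10+8=24, value 19+27+19=65
- gateway+thumbnailer+search: memory 6+10+10=26, value 19+27+19=65
- thumbnailer+search+scheduler: memory 10+10+8=28, value 27+19+19=65
- gateway+search+scheduler: memory 6+10+8=24, value 19+19+19=57
- gateway+thumbnailer+logger: memory 6+10+8=24, value 19+27+10=56
Best: 65 rps.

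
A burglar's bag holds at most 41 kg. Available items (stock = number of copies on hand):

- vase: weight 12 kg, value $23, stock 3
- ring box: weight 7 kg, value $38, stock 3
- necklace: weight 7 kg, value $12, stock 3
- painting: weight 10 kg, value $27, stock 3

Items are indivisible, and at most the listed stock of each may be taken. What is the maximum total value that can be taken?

Best selections within weight 41 and stock limits:
- 3×ring box + 2×painting: weight 41, value 168
- 3×ring box + 1×necklace + 1×painting: weight 38, value 153
Best: $168.

$168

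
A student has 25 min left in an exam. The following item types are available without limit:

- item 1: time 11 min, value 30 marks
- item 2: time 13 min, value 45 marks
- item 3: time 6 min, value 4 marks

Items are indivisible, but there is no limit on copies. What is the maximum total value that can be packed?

Best value-per-unit is item 2 at 45/13; filling with it alone gives 1×45 = 45.
Optimal mix: 1×item 1 + 1×item 2 → time 24, value 75.

75 marks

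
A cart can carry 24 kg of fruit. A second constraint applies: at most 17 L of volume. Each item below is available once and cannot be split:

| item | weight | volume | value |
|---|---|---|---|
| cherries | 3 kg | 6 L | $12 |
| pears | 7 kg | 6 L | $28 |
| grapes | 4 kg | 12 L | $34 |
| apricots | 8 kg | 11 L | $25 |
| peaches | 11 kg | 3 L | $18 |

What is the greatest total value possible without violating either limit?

Feasible sets respecting both limits:
- cherries+pears+peaches: weight 21, volume 15, value 58
- pears+apricots: weight 15, volume 17, value 53
- grapes+peaches: weight 15, volume 15, value 52
- pears+peaches: weight 18, volume 9, value 46
Best: $58.

$58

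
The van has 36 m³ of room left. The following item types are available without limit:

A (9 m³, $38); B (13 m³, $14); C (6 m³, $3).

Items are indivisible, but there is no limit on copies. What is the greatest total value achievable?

$152

Best value-per-unit is A at 38/9, and filling with it alone uses volume 4×9=36. No mix of the others beats 4×38 = 152.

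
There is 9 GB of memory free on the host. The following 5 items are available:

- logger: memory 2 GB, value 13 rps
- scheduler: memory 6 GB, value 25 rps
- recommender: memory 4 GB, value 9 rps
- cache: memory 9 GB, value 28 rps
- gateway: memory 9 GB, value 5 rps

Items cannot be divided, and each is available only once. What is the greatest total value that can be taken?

This is a 0/1 knapsack; check combinations near the capacity.
- logger+scheduler: memory 2+6=8, value 13+25=38
- cache: memory 9, value 28
- scheduler: memory 6, value 25
- logger+recommender: memory 2+4=6, value 13+9=22
- logger: memory 2, value 13
Best: 38 rps.

38 rps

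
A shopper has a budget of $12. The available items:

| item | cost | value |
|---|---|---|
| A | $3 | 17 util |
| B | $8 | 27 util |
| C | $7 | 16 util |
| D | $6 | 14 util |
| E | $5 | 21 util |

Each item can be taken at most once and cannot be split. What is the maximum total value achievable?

Check high-value combinations within $12:
- A+B: cost 3+8=11, value 17+27=44
- A+E: cost 3+5=8, value 17+21=38
- C+E: cost 7+5=12, value 16+21=37
Best: 44 util.

44 util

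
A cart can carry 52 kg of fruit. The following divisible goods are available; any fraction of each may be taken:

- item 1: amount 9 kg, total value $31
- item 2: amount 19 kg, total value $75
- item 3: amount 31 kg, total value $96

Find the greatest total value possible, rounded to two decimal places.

Take in order of value per unit:
- item 2 (75/19 per unit): all 19 → value 75, running total 75.00
- item 1 (31/9 per unit): all 9 → value 31, running total 106.00
- item 3 (96/31 per unit): 24 of 31 → value 24×96/31 = 74.3226, running total 180.32
Total 180.32.

180.32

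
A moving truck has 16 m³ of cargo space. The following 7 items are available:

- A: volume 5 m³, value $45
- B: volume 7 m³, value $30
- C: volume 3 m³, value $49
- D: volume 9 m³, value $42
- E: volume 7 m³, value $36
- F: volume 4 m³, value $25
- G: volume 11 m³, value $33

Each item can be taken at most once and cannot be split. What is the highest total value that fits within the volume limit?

Check high-value combinations within 16 m³:
- A+C+E: volume 5+3+7=15, value 45+49+36=130
- A+B+C: volume 5+7+3=15, value 45+30+49=124
- A+C+F: volume 5+3+4=12, value 45+49+25=119
- C+D+F: volume 3+9+4=16, value 49+42+25=116
Best: $130.

$130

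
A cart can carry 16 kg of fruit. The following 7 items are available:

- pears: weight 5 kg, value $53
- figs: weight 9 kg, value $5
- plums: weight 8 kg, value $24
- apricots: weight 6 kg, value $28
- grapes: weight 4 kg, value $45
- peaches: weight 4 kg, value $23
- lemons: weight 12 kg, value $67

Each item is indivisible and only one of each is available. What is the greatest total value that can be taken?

$126

Check high-value combinations within 16 kg:
- pears+apricots+grapes: weight 5+6+4=15, value 53+28+45=126
- pears+grapes+peaches: weight 5+4+4=13, value 53+45+23=121
- grapes+lemons: weight 4+12=16, value 45+67=112
- pears+apricots+peaches: weight 5+6+4=15, value 53+28+23=104
- pears+grapes: weight 5+4=9, value 53+45=98
Best: $126.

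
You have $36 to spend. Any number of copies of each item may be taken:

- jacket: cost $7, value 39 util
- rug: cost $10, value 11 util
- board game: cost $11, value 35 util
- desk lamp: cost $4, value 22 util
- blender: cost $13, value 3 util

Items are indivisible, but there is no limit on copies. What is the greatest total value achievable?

Best value-per-unit is jacket at 39/7; filling with it alone gives 5×39 = 195.
Optimal mix: 4×jacket + 2×desk lamp → cost 36, value 200.

200 util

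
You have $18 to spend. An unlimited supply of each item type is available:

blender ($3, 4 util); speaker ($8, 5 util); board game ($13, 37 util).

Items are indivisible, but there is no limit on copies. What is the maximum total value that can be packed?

41 util

Best value-per-unit is board game at 37/13; filling with it alone gives 1×37 = 37.
Optimal mix: 1×blender + 1×board game → cost 16, value 41.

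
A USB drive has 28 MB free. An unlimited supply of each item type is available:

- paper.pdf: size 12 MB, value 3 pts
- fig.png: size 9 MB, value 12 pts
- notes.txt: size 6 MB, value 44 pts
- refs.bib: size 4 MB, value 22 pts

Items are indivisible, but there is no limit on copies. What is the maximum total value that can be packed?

Best value-per-unit is notes.txt at 44/6; filling with it alone gives 4×44 = 176.
Optimal mix: 4×notes.txt + 1×refs.bib → size 28, value 198.

198 pts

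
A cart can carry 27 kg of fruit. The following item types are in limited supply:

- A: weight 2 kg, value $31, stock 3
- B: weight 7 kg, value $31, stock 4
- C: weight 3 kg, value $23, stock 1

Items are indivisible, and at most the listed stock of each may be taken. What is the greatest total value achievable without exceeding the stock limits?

Best selections within weight 27 and stock limits:
- 3×A + 3×B: weight 27, value 186
- 3×A + 2×B + 1×C: weight 23, value 178
- 3×A + 2×B: weight 20, value 155
- 2×A + 3×B: weight 25, value 155
Best: $186.

$186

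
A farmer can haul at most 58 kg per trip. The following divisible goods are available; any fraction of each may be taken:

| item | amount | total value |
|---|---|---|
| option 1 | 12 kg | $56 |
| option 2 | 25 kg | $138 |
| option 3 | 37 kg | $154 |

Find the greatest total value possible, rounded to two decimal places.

Take in order of value per unit:
- option 2 (138/25 per unit): all 25 → value 138, running total 138.00
- option 1 (56/12 per unit): all 12 → value 56, running total 194.00
- option 3 (154/37 per unit): 21 of 37 → value 21×154/37 = 87.4054, running total 281.41
Total 281.41.

281.41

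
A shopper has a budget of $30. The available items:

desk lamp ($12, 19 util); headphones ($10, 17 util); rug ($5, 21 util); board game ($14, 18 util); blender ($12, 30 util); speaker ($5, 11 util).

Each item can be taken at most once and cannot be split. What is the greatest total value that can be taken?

Check high-value combinations within $30:
- desk lamp+rug+blender: cost 12+5+12=29, value 19+21+30=70
- headphones+rug+blender: cost 10+5+12=27, value 17+21+30=68
- rug+blender+speaker: cost 5+12+5=22, value 21+30+11=62
- desk lamp+blender+speaker: cost 12+12+5=29, value 19+30+11=60
- headphones+blender+speaker: cost 10+12+5=27, value 17+30+11=58
Best: 70 util.

70 util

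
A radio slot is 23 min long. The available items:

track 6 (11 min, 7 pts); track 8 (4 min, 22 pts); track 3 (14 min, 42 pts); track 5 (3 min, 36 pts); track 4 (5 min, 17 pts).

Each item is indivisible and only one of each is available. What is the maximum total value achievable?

Check high-value combinations within 23 min:
- track 8+track 3+track 5: duration 4+14+3=21, value 22+42+36=100
- track 3+track 5+track 4: duration 14+3+5=22, value 42+36+17=95
- track 6+track 8+track 5+track 4: duration 11+4+3+5=23, value 7+22+36+17=82
- track 8+track 3+track 4: duration 4+14+5=23, value 22+42+17=81
- track 3+track 5: duration 14+3=17, value 42+36=78
Best: 100 pts.

100 pts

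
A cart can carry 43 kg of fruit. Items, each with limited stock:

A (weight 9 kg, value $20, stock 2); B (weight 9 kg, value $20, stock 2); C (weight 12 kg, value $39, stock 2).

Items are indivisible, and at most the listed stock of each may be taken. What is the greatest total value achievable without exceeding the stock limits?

Top feasible selections:
- 2×B + 2×C: weight 42, value 118
- 1×A + 1×B + 2×C: weight 42, value 118
Best: $118.

$118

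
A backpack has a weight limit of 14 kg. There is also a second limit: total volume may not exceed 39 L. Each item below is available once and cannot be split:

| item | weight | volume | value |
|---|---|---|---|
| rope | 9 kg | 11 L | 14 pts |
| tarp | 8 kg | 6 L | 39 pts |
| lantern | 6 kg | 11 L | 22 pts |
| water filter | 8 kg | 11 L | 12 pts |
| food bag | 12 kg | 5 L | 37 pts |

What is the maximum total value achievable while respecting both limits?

Feasible sets respecting both limits:
- tarp+lantern: weight 14, volume 17, value 61
- tarp: weight 8, volume 6, value 39
- food bag: weight 12, volume 5, value 37
- lantern+water filter: weight 14, volume 22, value 34
Best: 61 pts.

61 pts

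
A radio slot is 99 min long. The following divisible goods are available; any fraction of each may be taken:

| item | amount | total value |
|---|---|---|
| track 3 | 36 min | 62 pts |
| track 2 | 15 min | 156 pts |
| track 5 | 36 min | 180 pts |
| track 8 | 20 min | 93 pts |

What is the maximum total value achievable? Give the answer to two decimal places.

Take in order of value per unit:
- track 2 (156/15 per unit): all 15 → value 156, running total 156.00
- track 5 (180/36 per unit): all 36 → value 180, running total 336.00
- track 8 (93/20 per unit): all 20 → value 93, running total 429.00
- track 3 (62/36 per unit): 28 of 36 → value 28×62/36 = 48.2222, running total 477.22
Total 477.22.

477.22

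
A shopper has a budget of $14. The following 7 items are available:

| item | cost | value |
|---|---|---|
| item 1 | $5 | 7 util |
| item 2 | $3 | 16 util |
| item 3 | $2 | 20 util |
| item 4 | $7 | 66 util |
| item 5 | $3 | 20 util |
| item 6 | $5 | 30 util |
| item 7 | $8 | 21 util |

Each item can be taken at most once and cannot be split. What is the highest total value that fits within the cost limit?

Check high-value combinations within $14:
- item 3+item 4+item 6: cost 2+7+5=14, value 20+66+30=116
- item 3+item 4+item 5: cost 2+7+3=12, value 20+66+20=106
- item 2+item 3+item 4: cost 3+2+7=12, value 16+20+66=102
- item 2+item 4+item 5: cost 3+7+3=13, value 16+66+20=102
- item 4+item 6: cost 7+5=12, value 66+30=96
Best: 116 util.

116 util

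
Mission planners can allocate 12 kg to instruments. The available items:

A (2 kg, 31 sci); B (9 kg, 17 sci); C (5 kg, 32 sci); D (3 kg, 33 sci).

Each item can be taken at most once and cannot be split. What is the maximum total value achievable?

96 sci

Check high-value combinations within 12 kg:
- A+C+D: mass 2+5+3=10, value 31+32+33=96
- C+D: mass 5+3=8, value 32+33=65
- A+D: mass 2+3=5, value 31+33=64
- A+C: mass 2+5=7, value 31+32=63
Best: 96 sci.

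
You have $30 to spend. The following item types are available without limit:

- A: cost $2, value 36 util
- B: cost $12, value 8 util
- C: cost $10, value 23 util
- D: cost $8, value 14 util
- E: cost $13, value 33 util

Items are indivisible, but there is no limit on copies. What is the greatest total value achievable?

540 util

Best value-per-unit is A at 36/2, and filling with it alone uses cost 15×2=30. No mix of the others beats 15×36 = 540.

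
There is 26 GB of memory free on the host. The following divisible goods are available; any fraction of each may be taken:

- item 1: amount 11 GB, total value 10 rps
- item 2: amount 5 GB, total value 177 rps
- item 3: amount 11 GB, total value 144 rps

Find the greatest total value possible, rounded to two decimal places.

Take in order of value per unit:
- item 2 (177/5 per unit): all 5 → value 177, running total 177.00
- item 3 (144/11 per unit): all 11 → value 144, running total 321.00
- item 1 (10/11 per unit): 10 of 11 → value 10×10/11 = 9.0909, running total 330.09
Total 330.09.

330.09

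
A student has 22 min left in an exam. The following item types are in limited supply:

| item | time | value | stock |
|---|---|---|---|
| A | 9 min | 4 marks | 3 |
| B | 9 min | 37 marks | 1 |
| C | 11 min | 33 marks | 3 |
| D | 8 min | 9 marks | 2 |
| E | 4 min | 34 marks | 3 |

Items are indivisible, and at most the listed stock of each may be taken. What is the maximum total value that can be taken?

139 marks

Top feasible selections:
- 1×B + 3×E: time 21, value 139
- 1×D + 3×E: time 20, value 111
- 1×A + 3×E: time 21, value 106
Best: 139 marks.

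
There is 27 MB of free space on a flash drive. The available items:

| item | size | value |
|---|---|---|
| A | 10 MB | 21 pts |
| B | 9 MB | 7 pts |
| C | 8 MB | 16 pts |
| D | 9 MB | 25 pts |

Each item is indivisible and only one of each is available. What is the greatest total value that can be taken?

This is a 0/1 knapsack; check combinations near the capacity.
- A+C+D: size 10+8+9=27, value 21+16+25=62
- B+C+D: size 9+8+9=26, value 7+16+25=48
- A+D: size 10+9=19, value 21+25=46
- A+B+C: size 10+9+8=27, value 21+7+16=44
Best: 62 pts.

62 pts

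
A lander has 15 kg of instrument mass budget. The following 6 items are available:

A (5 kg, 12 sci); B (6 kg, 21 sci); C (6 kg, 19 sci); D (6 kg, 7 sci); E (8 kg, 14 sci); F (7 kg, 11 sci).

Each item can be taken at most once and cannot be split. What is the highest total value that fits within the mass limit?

40 sci

Check high-value combinations within 15 kg:
- B+C: mass 6+6=12, value 21+19=40
- B+E: mass 6+8=14, value 21+14=35
- A+B: mass 5+6=11, value 12+21=33
- C+E: mass 6+8=14, value 19+14=33
Best: 40 sci.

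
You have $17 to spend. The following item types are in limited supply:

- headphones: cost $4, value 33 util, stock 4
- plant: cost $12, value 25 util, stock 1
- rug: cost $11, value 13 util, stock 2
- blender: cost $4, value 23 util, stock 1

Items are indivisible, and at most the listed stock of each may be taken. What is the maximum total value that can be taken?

132 util

Best selections within cost 17 and stock limits:
- 4×headphones: cost 16, value 132
- 3×headphones + 1×blender: cost 16, value 122
- 3×headphones: cost 12, value 99
- 2×headphones + 1×blender: cost 12, value 89
Best: 132 util.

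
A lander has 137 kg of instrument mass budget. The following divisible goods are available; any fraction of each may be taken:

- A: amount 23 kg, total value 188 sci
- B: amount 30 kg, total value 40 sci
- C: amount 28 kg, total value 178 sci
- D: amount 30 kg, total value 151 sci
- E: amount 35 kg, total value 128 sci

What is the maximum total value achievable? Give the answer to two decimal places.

673.00

Take in order of value per unit:
- A (188/23 per unit): all 23 → value 188, running total 188.00
- C (178/28 per unit): all 28 → value 178, running total 366.00
- D (151/30 per unit): all 30 → value 151, running total 517.00
- E (128/35 per unit): all 35 → value 128, running total 645.00
- B (40/30 per unit): 21 of 30 → value 21×40/30 = 28.0000, running total 673.00
Total 673.00.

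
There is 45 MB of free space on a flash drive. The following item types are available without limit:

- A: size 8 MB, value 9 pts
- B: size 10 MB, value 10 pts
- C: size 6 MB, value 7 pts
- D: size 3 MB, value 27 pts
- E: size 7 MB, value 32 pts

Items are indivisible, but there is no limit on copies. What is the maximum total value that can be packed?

405 pts

Best value-per-unit is D at 27/3, and filling with it alone uses size 15×3=45. No mix of the others beats 15×27 = 405.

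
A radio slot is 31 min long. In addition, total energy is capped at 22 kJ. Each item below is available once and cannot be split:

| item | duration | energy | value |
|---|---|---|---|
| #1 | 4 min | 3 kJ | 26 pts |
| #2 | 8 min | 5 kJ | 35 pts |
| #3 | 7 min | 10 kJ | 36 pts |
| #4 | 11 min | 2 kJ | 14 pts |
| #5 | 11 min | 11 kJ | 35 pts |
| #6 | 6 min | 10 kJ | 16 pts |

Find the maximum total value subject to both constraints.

Feasible sets respecting both limits:
- #1+#2+#3+#4: duration 30, energy 20, value 111
- #1+#2+#3: duration 19, energy 18, value 97
- #1+#2+#5: duration 23, energy 19, value 96
Best: 111 pts.

111 pts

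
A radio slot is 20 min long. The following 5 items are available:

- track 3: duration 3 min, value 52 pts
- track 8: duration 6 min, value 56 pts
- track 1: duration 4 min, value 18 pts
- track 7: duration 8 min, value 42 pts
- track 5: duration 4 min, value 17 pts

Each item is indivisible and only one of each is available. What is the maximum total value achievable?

Check high-value combinations within 20 min:
- track 3+track 8+track 7: duration 3+6+8=17, value 52+56+42=150
- track 3+track 8+track 1+track 5: duration 3+6+4+4=17, value 52+56+18+17=143
- track 3+track 1+track 7+track 5: duration 3+4+8+4=19, value 52+18+42+17=129
- track 3+track 8+track 1: duration 3+6+4=13, value 52+56+18=126
- track 3+track 8+track 5: duration 3+6+4=13, value 52+56+17=125
Best: 150 pts.

150 pts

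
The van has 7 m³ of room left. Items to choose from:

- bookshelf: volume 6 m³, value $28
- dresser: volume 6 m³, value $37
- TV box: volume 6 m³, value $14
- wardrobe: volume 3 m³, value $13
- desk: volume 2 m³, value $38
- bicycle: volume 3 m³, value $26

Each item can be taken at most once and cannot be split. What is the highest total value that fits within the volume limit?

$64

Check high-value combinations within 7 m³:
- desk+bicycle: volume 2+3=5, value 38+26=64
- wardrobe+desk: volume 3+2=5, value 13+38=51
- wardrobe+bicycle: volume 3+3=6, value 13+26=39
- desk: volume 2, value 38
- dresser: volume 6, value 37
Best: $64.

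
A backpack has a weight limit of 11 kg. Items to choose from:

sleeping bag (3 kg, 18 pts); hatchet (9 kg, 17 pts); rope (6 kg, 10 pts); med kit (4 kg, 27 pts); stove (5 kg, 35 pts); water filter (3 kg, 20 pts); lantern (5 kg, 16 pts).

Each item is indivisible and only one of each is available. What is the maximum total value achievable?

73 pts

Check high-value combinations within 11 kg:
- sleeping bag+stove+water filter: weight 3+5+3=11, value 18+35+20=73
- sleeping bag+med kit+water filter: weight 3+4+3=10, value 18+27+20=65
- med kit+stove: weight 4+5=9, value 27+35=62
Best: 73 pts.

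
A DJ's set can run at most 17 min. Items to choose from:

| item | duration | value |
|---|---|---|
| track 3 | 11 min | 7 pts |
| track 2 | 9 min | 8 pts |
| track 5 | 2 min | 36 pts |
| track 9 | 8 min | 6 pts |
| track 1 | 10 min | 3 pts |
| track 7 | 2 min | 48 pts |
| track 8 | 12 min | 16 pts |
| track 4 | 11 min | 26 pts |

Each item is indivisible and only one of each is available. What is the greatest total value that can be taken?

110 pts

Check high-value combinations within 17 min:
- track 5+track 7+track 4: duration 2+2+11=15, value 36+48+26=110
- track 5+track 7+track 8: duration 2+2+12=16, value 36+48+16=100
- track 2+track 5+track 7: duration 9+2+2=13, value 8+36+48=92
Best: 110 pts.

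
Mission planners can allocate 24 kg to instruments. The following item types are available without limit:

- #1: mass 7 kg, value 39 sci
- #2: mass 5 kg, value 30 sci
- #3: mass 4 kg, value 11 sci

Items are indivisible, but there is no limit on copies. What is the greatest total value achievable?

138 sci

Best value-per-unit is #2 at 30/5; filling with it alone gives 4×30 = 120.
Optimal mix: 2×#1 + 2×#2 → mass 24, value 138.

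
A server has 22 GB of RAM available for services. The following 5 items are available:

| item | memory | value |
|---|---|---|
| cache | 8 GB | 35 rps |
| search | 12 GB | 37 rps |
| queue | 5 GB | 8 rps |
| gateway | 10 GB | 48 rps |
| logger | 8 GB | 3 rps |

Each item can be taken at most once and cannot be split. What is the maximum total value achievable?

85 rps

Check high-value combinations within 22 GB:
- search+gateway: memory 12+10=22, value 37+48=85
- cache+gateway: memory 8+10=18, value 35+48=83
- cache+search: memory 8+12=20, value 35+37=72
- queue+gateway: memory 5+10=15, value 8+48=56
- gateway+logger: memory 10+8=18, value 48+3=51
Best: 85 rps.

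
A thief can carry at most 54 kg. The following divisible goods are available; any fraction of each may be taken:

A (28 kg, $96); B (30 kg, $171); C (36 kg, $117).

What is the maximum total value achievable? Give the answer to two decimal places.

Take in order of value per unit:
- B (171/30 per unit): all 30 → value 171, running total 171.00
- A (96/28 per unit): 24 of 28 → value 24×96/28 = 82.2857, running total 253.29
Total 253.29.

253.29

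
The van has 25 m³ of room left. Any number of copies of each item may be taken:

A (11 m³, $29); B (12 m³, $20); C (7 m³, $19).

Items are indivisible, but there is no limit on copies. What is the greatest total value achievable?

$67

Best value-per-unit is C at 19/7; filling with it alone gives 3×19 = 57.
Optimal mix: 1×A + 2×C → volume 25, value 67.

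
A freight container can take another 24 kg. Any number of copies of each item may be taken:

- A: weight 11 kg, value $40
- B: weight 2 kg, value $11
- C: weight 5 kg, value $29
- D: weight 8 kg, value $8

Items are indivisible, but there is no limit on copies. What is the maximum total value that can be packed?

$138

Best value-per-unit is C at 29/5; filling with it alone gives 4×29 = 116.
Optimal mix: 2×B + 4×C → weight 24, value 138.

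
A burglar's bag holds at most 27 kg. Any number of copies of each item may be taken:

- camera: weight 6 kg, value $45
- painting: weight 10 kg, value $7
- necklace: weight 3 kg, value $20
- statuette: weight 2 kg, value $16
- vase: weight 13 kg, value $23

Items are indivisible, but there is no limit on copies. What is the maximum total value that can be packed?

$212

Best value-per-unit is statuette at 16/2; filling with it alone gives 13×16 = 208.
Optimal mix: 1×necklace + 12×statuette → weight 27, value 212.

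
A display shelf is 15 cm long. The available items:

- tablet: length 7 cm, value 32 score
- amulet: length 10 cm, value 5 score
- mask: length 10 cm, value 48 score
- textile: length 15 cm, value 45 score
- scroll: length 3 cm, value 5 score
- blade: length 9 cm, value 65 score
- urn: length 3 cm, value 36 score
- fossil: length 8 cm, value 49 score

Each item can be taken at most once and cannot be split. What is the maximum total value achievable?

Check high-value combinations within 15 cm:
- scroll+blade+urn: length 3+9+3=15, value 5+65+36=106
- blade+urn: length 9+3=12, value 65+36=101
- scroll+urn+fossil: length 3+3+8=14, value 5+36+49=90
- urn+fossil: length 3+8=11, value 36+49=85
- mask+urn: length 10+3=13, value 48+36=84
Best: 106 score.

106 score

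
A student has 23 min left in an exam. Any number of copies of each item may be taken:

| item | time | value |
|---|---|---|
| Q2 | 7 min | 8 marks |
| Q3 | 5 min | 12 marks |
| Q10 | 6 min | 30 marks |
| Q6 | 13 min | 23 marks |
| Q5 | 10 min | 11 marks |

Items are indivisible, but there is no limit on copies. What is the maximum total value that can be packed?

102 marks

Best value-per-unit is Q10 at 30/6; filling with it alone gives 3×30 = 90.
Optimal mix: 1×Q3 + 3×Q10 → time 23, value 102.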